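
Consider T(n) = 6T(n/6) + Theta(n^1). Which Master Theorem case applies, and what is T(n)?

Master Theorem for T(n) = 6T(n/6) + O(n^1):

a = 6, b = 6, c = 1
log_b(a) = log_6(6) = 1.0000

Case 2: c = 1 = log_6(6) = 1.0000
T(n) = O(n^1 log n) = O(n log n)

For T(n) = 6T(n/6) + O(n^1): log_6(6) = 1.0000. This is Case 2 of the Master Theorem (c = log_b(a), equal work at all levels), giving O(n log n).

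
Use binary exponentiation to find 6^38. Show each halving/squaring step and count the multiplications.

Computing 6^38 by squaring (build up from 6^1; each line after the first costs one multiplication):

6^1 = 6
6^2 = (6^1)^2 = 6^2 = 36
6^4 = (6^2)^2 = 36^2 = 1296
6^8 = (6^4)^2 = 1296^2 = 1679616
6^9 = 6 * 6^8 = 6 * 1679616 = 10077696
6^18 = (6^9)^2 = 10077696^2 = 101559956668416
6^19 = 6 * 6^18 = 6 * 101559956668416 = 609359740010496
6^38 = (6^19)^2 = 609359740010496^2 = 371319292745659279662190166016

Result: 371319292745659279662190166016
Multiplications needed: 7 (7 lines after 6^1)

6^38 = 371319292745659279662190166016. Using exponentiation by squaring, this requires 7 multiplications. The key idea: if the exponent is even, square the half-power; if odd, multiply by the base once.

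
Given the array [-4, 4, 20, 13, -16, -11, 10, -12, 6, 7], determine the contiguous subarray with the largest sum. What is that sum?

Using Kadane's algorithm on [-4, 4, 20, 13, -16, -11, 10, -12, 6, 7]:

Scanning through the array:
Position 1 (value 4): max_ending_here = 4, max_so_far = 4
Position 2 (value 20): max_ending_here = 24, max_so_far = 24
Position 3 (value 13): max_ending_here = 37, max_so_far = 37
Position 4 (value -16): max_ending_here = 21, max_so_far = 37
Position 5 (value -11): max_ending_here = 10, max_so_far = 37
Position 6 (value 10): max_ending_here = 20, max_so_far = 37
Position 7 (value -12): max_ending_here = 8, max_so_far = 37
Position 8 (value 6): max_ending_here = 14, max_so_far = 37
Position 9 (value 7): max_ending_here = 21, max_so_far = 37

Maximum subarray: [4, 20, 13]
Maximum sum: 37

The maximum subarray is [4, 20, 13] with sum 37. This subarray runs from index 1 to index 3.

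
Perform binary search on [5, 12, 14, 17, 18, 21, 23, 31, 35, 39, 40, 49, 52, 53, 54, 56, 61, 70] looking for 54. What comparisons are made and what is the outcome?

Binary search for 54 in [5, 12, 14, 17, 18, 21, 23, 31, 35, 39, 40, 49, 52, 53, 54, 56, 61, 70]:

lo=0, hi=17, mid=8, arr[mid]=35 -> 35 < 54, search right half
lo=9, hi=17, mid=13, arr[mid]=53 -> 53 < 54, search right half
lo=14, hi=17, mid=15, arr[mid]=56 -> 56 > 54, search left half
lo=14, hi=14, mid=14, arr[mid]=54 -> Found target at index 14!

Binary search finds 54 at index 14 after 4 comparisons. The search repeatedly halves the search space by comparing with the middle element.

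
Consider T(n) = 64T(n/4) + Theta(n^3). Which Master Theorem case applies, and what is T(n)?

Master Theorem for T(n) = 64T(n/4) + O(n^3):

a = 64, b = 4, c = 3
log_b(a) = log_4(64) = 3.0000

Case 2: c = 3 = log_4(64) = 3.0000
T(n) = O(n^3 log n) = O(n^3 log n)

For T(n) = 64T(n/4) + O(n^3): log_4(64) = 3.0000. This is Case 2 of the Master Theorem (c = log_b(a), equal work at all levels), giving O(n^3 log n).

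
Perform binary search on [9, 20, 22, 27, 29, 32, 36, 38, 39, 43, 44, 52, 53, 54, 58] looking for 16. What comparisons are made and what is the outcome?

Binary search for 16 in [9, 20, 22, 27, 29, 32, 36, 38, 39, 43, 44, 52, 53, 54, 58]:

lo=0, hi=14, mid=7, arr[mid]=38 -> 38 > 16, search left half
lo=0, hi=6, mid=3, arr[mid]=27 -> 27 > 16, search left half
lo=0, hi=2, mid=1, arr[mid]=20 -> 20 > 16, search left half
lo=0, hi=0, mid=0, arr[mid]=9 -> 9 < 16, search right half
lo=1 > hi=0, target 16 not found

Binary search determines that 16 is not in the array after 4 comparisons. The search space was exhausted without finding the target.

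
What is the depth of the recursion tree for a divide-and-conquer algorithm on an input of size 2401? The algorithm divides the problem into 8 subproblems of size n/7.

For divide and conquer with division factor 7:

Problem sizes at each level:
Level 0: 2401
Level 1: 343
Level 2: 49
Level 3: 7
Level 4: 1

The root is level 0 and the size-1 base case is level 4 (the tree spans levels 0 through 4, i.e. 5 levels counting the root), so the depth is the number of divisions: log_7(2401) = 4

The recursion tree depth is log_7(2401) = 4. At each level, the problem size is divided by 7, so it takes 4 divisions to reduce to a base case of size 1. The algorithm makes 8 recursive calls at each level.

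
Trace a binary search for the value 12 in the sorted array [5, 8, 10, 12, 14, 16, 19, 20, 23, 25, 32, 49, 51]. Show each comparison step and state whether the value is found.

Binary search for 12 in [5, 8, 10, 12, 14, 16, 19, 20, 23, 25, 32, 49, 51]:

lo=0, hi=12, mid=6, arr[mid]=19 -> 19 > 12, search left half
lo=0, hi=5, mid=2, arr[mid]=10 -> 10 < 12, search right half
lo=3, hi=5, mid=4, arr[mid]=14 -> 14 > 12, search left half
lo=3, hi=3, mid=3, arr[mid]=12 -> Found target at index 3!

Binary search finds 12 at index 3 after 4 comparisons. The search repeatedly halves the search space by comparing with the middle element.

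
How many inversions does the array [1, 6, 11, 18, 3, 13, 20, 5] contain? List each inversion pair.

Finding inversions in [1, 6, 11, 18, 3, 13, 20, 5]:

(1, 4): arr[1]=6 > arr[4]=3
(1, 7): arr[1]=6 > arr[7]=5
(2, 4): arr[2]=11 > arr[4]=3
(2, 7): arr[2]=11 > arr[7]=5
(3, 4): arr[3]=18 > arr[4]=3
(3, 5): arr[3]=18 > arr[5]=13
(3, 7): arr[3]=18 > arr[7]=5
(5, 7): arr[5]=13 > arr[7]=5
(6, 7): arr[6]=20 > arr[7]=5

Total inversions: 9

The array has 9 inversion(s): (1,4), (1,7), (2,4), (2,7), (3,4), (3,5), (3,7), (5,7), (6,7). Each pair (i,j) satisfies i < j and arr[i] > arr[j].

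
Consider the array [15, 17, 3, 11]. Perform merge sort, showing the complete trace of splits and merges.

Merge sort trace:

Split: [15, 17, 3, 11] -> [15, 17] and [3, 11]
  Split: [15, 17] -> [15] and [17]
  Merge: [15] + [17] -> [15, 17]
  Split: [3, 11] -> [3] and [11]
  Merge: [3] + [11] -> [3, 11]
Merge: [15, 17] + [3, 11] -> [3, 11, 15, 17]

Final sorted array: [3, 11, 15, 17]

The merge sort proceeds by recursively splitting the array and merging sorted halves.
After all merges, the sorted array is [3, 11, 15, 17].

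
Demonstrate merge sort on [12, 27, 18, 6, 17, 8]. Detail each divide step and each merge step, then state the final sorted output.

Merge sort trace:

Split: [12, 27, 18, 6, 17, 8] -> [12, 27, 18] and [6, 17, 8]
  Split: [12, 27, 18] -> [12] and [27, 18]
    Split: [27, 18] -> [27] and [18]
    Merge: [27] + [18] -> [18, 27]
  Merge: [12] + [18, 27] -> [12, 18, 27]
  Split: [6, 17, 8] -> [6] and [17, 8]
    Split: [17, 8] -> [17] and [8]
    Merge: [17] + [8] -> [8, 17]
  Merge: [6] + [8, 17] -> [6, 8, 17]
Merge: [12, 18, 27] + [6, 8, 17] -> [6, 8, 12, 17, 18, 27]

Final sorted array: [6, 8, 12, 17, 18, 27]

The merge sort proceeds by recursively splitting the array and merging sorted halves.
After all merges, the sorted array is [6, 8, 12, 17, 18, 27].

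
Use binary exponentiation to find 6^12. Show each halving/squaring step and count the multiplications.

Computing 6^12 by squaring (build up from 6^1; each line after the first costs one multiplication):

6^1 = 6
6^2 = (6^1)^2 = 6^2 = 36
6^3 = 6 * 6^2 = 6 * 36 = 216
6^6 = (6^3)^2 = 216^2 = 46656
6^12 = (6^6)^2 = 46656^2 = 2176782336

Result: 2176782336
Multiplications needed: 4 (4 lines after 6^1)

6^12 = 2176782336. Using exponentiation by squaring, this requires 4 multiplications. The key idea: if the exponent is even, square the half-power; if odd, multiply by the base once.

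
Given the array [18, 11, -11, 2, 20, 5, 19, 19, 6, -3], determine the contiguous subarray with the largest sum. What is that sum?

Using Kadane's algorithm on [18, 11, -11, 2, 20, 5, 19, 19, 6, -3]:

Scanning through the array:
Position 1 (value 11): max_ending_here = 29, max_so_far = 29
Position 2 (value -11): max_ending_here = 18, max_so_far = 29
Position 3 (value 2): max_ending_here = 20, max_so_far = 29
Position 4 (value 20): max_ending_here = 40, max_so_far = 40
Position 5 (value 5): max_ending_here = 45, max_so_far = 45
Position 6 (value 19): max_ending_here = 64, max_so_far = 64
Position 7 (value 19): max_ending_here = 83, max_so_far = 83
Position 8 (value 6): max_ending_here = 89, max_so_far = 89
Position 9 (value -3): max_ending_here = 86, max_so_far = 89

Maximum subarray: [18, 11, -11, 2, 20, 5, 19, 19, 6]
Maximum sum: 89

The maximum subarray is [18, 11, -11, 2, 20, 5, 19, 19, 6] with sum 89. This subarray runs from index 0 to index 8.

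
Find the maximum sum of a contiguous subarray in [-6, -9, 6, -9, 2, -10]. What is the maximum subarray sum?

Using Kadane's algorithm on [-6, -9, 6, -9, 2, -10]:

Scanning through the array:
Position 1 (value -9): max_ending_here = -9, max_so_far = -6
Position 2 (value 6): max_ending_here = 6, max_so_far = 6
Position 3 (value -9): max_ending_here = -3, max_so_far = 6
Position 4 (value 2): max_ending_here = 2, max_so_far = 6
Position 5 (value -10): max_ending_here = -8, max_so_far = 6

Maximum subarray: [6]
Maximum sum: 6

The maximum subarray is [6] with sum 6. This subarray runs from index 2 to index 2.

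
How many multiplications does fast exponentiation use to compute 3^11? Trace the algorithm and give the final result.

Computing 3^11 by squaring (build up from 3^1; each line after the first costs one multiplication):

3^1 = 3
3^2 = (3^1)^2 = 3^2 = 9
3^4 = (3^2)^2 = 9^2 = 81
3^5 = 3 * 3^4 = 3 * 81 = 243
3^10 = (3^5)^2 = 243^2 = 59049
3^11 = 3 * 3^10 = 3 * 59049 = 177147

Result: 177147
Multiplications needed: 5 (5 lines after 3^1)

3^11 = 177147. Using exponentiation by squaring, this requires 5 multiplications. The key idea: if the exponent is even, square the half-power; if odd, multiply by the base once.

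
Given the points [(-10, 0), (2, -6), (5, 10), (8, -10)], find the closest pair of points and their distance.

Computing all pairwise distances among 4 points:

d((-10, 0), (2, -6)) = 13.4164
d((-10, 0), (5, 10)) = 18.0278
d((-10, 0), (8, -10)) = 20.5913
d((2, -6), (5, 10)) = 16.2788
d((2, -6), (8, -10)) = 7.2111 <-- minimum
d((5, 10), (8, -10)) = 20.2237

Closest pair: (2, -6) and (8, -10) with distance 7.2111

The closest pair is (2, -6) and (8, -10) with Euclidean distance 7.2111. For 4 points, brute-force pairwise comparison is shown above. For large n, the divide-and-conquer algorithm (sort by x, recurse on halves, check the dividing strip) achieves O(n log n).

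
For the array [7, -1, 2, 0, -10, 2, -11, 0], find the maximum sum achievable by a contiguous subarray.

Using Kadane's algorithm on [7, -1, 2, 0, -10, 2, -11, 0]:

Scanning through the array:
Position 1 (value -1): max_ending_here = 6, max_so_far = 7
Position 2 (value 2): max_ending_here = 8, max_so_far = 8
Position 3 (value 0): max_ending_here = 8, max_so_far = 8
Position 4 (value -10): max_ending_here = -2, max_so_far = 8
Position 5 (value 2): max_ending_here = 2, max_so_far = 8
Position 6 (value -11): max_ending_here = -9, max_so_far = 8
Position 7 (value 0): max_ending_here = 0, max_so_far = 8

Maximum subarray: [7, -1, 2]
Maximum sum: 8

The maximum subarray is [7, -1, 2] with sum 8. This subarray runs from index 0 to index 2.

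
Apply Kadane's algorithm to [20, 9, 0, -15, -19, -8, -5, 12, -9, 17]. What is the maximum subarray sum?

Using Kadane's algorithm on [20, 9, 0, -15, -19, -8, -5, 12, -9, 17]:

Scanning through the array:
Position 1 (value 9): max_ending_here = 29, max_so_far = 29
Position 2 (value 0): max_ending_here = 29, max_so_far = 29
Position 3 (value -15): max_ending_here = 14, max_so_far = 29
Position 4 (value -19): max_ending_here = -5, max_so_far = 29
Position 5 (value -8): max_ending_here = -8, max_so_far = 29
Position 6 (value -5): max_ending_here = -5, max_so_far = 29
Position 7 (value 12): max_ending_here = 12, max_so_far = 29
Position 8 (value -9): max_ending_here = 3, max_so_far = 29
Position 9 (value 17): max_ending_here = 20, max_so_far = 29

Maximum subarray: [20, 9]
Maximum sum: 29

The maximum subarray is [20, 9] with sum 29. This subarray runs from index 0 to index 1.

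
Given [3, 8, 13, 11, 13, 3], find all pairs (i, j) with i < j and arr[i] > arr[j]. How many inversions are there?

Finding inversions in [3, 8, 13, 11, 13, 3]:

(1, 5): arr[1]=8 > arr[5]=3
(2, 3): arr[2]=13 > arr[3]=11
(2, 5): arr[2]=13 > arr[5]=3
(3, 5): arr[3]=11 > arr[5]=3
(4, 5): arr[4]=13 > arr[5]=3

Total inversions: 5

The array has 5 inversion(s): (1,5), (2,3), (2,5), (3,5), (4,5). Each pair (i,j) satisfies i < j and arr[i] > arr[j].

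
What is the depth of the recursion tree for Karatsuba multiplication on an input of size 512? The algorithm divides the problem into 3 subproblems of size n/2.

For divide and conquer with division factor 2:

Problem sizes at each level:
Level 0: 512
Level 1: 256
Level 2: 128
Level 3: 64
Level 4: 32
Level 5: 16
Level 6: 8
Level 7: 4
Level 8: 2
Level 9: 1

The root is level 0 and the size-1 base case is level 9 (the tree spans levels 0 through 9, i.e. 10 levels counting the root), so the depth is the number of divisions: log_2(512) = 9

The recursion tree depth is log_2(512) = 9. At each level, the problem size is divided by 2, so it takes 9 divisions to reduce to a base case of size 1. The algorithm makes 3 recursive calls at each level.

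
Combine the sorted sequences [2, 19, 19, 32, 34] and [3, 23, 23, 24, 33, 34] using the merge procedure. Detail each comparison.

Merging process:

Compare 2 vs 3: take 2 from left. Merged: [2]
Compare 19 vs 3: take 3 from right. Merged: [2, 3]
Compare 19 vs 23: take 19 from left. Merged: [2, 3, 19]
Compare 19 vs 23: take 19 from left. Merged: [2, 3, 19, 19]
Compare 32 vs 23: take 23 from right. Merged: [2, 3, 19, 19, 23]
Compare 32 vs 23: take 23 from right. Merged: [2, 3, 19, 19, 23, 23]
Compare 32 vs 24: take 24 from right. Merged: [2, 3, 19, 19, 23, 23, 24]
Compare 32 vs 33: take 32 from left. Merged: [2, 3, 19, 19, 23, 23, 24, 32]
Compare 34 vs 33: take 33 from right. Merged: [2, 3, 19, 19, 23, 23, 24, 32, 33]
Compare 34 vs 34: take 34 from left. Merged: [2, 3, 19, 19, 23, 23, 24, 32, 33, 34]
Append remaining from right: [34]. Merged: [2, 3, 19, 19, 23, 23, 24, 32, 33, 34, 34]

Final merged array: [2, 3, 19, 19, 23, 23, 24, 32, 33, 34, 34]
Total comparisons: 10

The merged array is [2, 3, 19, 19, 23, 23, 24, 32, 33, 34, 34], requiring 10 comparisons. The merge step runs in O(n) time where n is the total number of elements.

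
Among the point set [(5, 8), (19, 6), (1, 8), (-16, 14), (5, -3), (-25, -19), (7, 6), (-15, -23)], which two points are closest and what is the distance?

Computing all pairwise distances among 8 points:

d((5, 8), (19, 6)) = 14.1421
d((5, 8), (1, 8)) = 4.0
d((5, 8), (-16, 14)) = 21.8403
d((5, 8), (5, -3)) = 11.0
d((5, 8), (-25, -19)) = 40.3609
d((5, 8), (7, 6)) = 2.8284 <-- minimum
d((5, 8), (-15, -23)) = 36.8917
d((19, 6), (1, 8)) = 18.1108
d((19, 6), (-16, 14)) = 35.9026
d((19, 6), (5, -3)) = 16.6433
d((19, 6), (-25, -19)) = 50.6063
d((19, 6), (7, 6)) = 12.0
d((19, 6), (-15, -23)) = 44.6878
d((1, 8), (-16, 14)) = 18.0278
d((1, 8), (5, -3)) = 11.7047
d((1, 8), (-25, -19)) = 37.4833
d((1, 8), (7, 6)) = 6.3246
d((1, 8), (-15, -23)) = 34.8855
d((-16, 14), (5, -3)) = 27.0185
d((-16, 14), (-25, -19)) = 34.2053
d((-16, 14), (7, 6)) = 24.3516
d((-16, 14), (-15, -23)) = 37.0135
d((5, -3), (-25, -19)) = 34.0
d((5, -3), (7, 6)) = 9.2195
d((5, -3), (-15, -23)) = 28.2843
d((-25, -19), (7, 6)) = 40.6079
d((-25, -19), (-15, -23)) = 10.7703
d((7, 6), (-15, -23)) = 36.4005

Closest pair: (5, 8) and (7, 6) with distance 2.8284

The closest pair is (5, 8) and (7, 6) with Euclidean distance 2.8284. For 8 points, brute-force pairwise comparison is shown above. For large n, the divide-and-conquer algorithm (sort by x, recurse on halves, check the dividing strip) achieves O(n log n).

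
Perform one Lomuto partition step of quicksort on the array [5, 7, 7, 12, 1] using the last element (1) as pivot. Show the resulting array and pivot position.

Lomuto partition with pivot = 1:

Initial array: [5, 7, 7, 12, 1]

arr[0]=5 > 1: no swap
arr[1]=7 > 1: no swap
arr[2]=7 > 1: no swap
arr[3]=12 > 1: no swap

Place pivot at position 0: [1, 7, 7, 12, 5]
Pivot position: 0

After partitioning with pivot 1, the array becomes [1, 7, 7, 12, 5]. The pivot is placed at index 0. All elements to the left of the pivot are <= 1, and all elements to the right are > 1.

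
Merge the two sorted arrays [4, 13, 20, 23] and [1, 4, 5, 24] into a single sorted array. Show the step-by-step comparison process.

Merging process:

Compare 4 vs 1: take 1 from right. Merged: [1]
Compare 4 vs 4: take 4 from left. Merged: [1, 4]
Compare 13 vs 4: take 4 from right. Merged: [1, 4, 4]
Compare 13 vs 5: take 5 from right. Merged: [1, 4, 4, 5]
Compare 13 vs 24: take 13 from left. Merged: [1, 4, 4, 5, 13]
Compare 20 vs 24: take 20 from left. Merged: [1, 4, 4, 5, 13, 20]
Compare 23 vs 24: take 23 from left. Merged: [1, 4, 4, 5, 13, 20, 23]
Append remaining from right: [24]. Merged: [1, 4, 4, 5, 13, 20, 23, 24]

Final merged array: [1, 4, 4, 5, 13, 20, 23, 24]
Total comparisons: 7

The merged array is [1, 4, 4, 5, 13, 20, 23, 24], requiring 7 comparisons. The merge step runs in O(n) time where n is the total number of elements.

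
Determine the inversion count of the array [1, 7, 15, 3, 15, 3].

Finding inversions in [1, 7, 15, 3, 15, 3]:

(1, 3): arr[1]=7 > arr[3]=3
(1, 5): arr[1]=7 > arr[5]=3
(2, 3): arr[2]=15 > arr[3]=3
(2, 5): arr[2]=15 > arr[5]=3
(4, 5): arr[4]=15 > arr[5]=3

Total inversions: 5

The array has 5 inversion(s): (1,3), (1,5), (2,3), (2,5), (4,5). Each pair (i,j) satisfies i < j and arr[i] > arr[j].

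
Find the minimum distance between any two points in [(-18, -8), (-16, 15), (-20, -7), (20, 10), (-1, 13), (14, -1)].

Computing all pairwise distances among 6 points:

d((-18, -8), (-16, 15)) = 23.0868
d((-18, -8), (-20, -7)) = 2.2361 <-- minimum
d((-18, -8), (20, 10)) = 42.0476
d((-18, -8), (-1, 13)) = 27.0185
d((-18, -8), (14, -1)) = 32.7567
d((-16, 15), (-20, -7)) = 22.3607
d((-16, 15), (20, 10)) = 36.3456
d((-16, 15), (-1, 13)) = 15.1327
d((-16, 15), (14, -1)) = 34.0
d((-20, -7), (20, 10)) = 43.4626
d((-20, -7), (-1, 13)) = 27.5862
d((-20, -7), (14, -1)) = 34.5254
d((20, 10), (-1, 13)) = 21.2132
d((20, 10), (14, -1)) = 12.53
d((-1, 13), (14, -1)) = 20.5183

Closest pair: (-18, -8) and (-20, -7) with distance 2.2361

The closest pair is (-18, -8) and (-20, -7) with Euclidean distance 2.2361. For 6 points, brute-force pairwise comparison is shown above. For large n, the divide-and-conquer algorithm (sort by x, recurse on halves, check the dividing strip) achieves O(n log n).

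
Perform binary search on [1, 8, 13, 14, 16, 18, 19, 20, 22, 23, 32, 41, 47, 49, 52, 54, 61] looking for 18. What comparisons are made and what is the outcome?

Binary search for 18 in [1, 8, 13, 14, 16, 18, 19, 20, 22, 23, 32, 41, 47, 49, 52, 54, 61]:

lo=0, hi=16, mid=8, arr[mid]=22 -> 22 > 18, search left half
lo=0, hi=7, mid=3, arr[mid]=14 -> 14 < 18, search right half
lo=4, hi=7, mid=5, arr[mid]=18 -> Found target at index 5!

Binary search finds 18 at index 5 after 3 comparisons. The search repeatedly halves the search space by comparing with the middle element.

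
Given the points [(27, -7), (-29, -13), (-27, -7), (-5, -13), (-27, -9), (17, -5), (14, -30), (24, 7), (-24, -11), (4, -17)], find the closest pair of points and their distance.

Computing all pairwise distances among 10 points:

d((27, -7), (-29, -13)) = 56.3205
d((27, -7), (-27, -7)) = 54.0
d((27, -7), (-5, -13)) = 32.5576
d((27, -7), (-27, -9)) = 54.037
d((27, -7), (17, -5)) = 10.198
d((27, -7), (14, -30)) = 26.4197
d((27, -7), (24, 7)) = 14.3178
d((27, -7), (-24, -11)) = 51.1566
d((27, -7), (4, -17)) = 25.0799
d((-29, -13), (-27, -7)) = 6.3246
d((-29, -13), (-5, -13)) = 24.0
d((-29, -13), (-27, -9)) = 4.4721
d((-29, -13), (17, -5)) = 46.6905
d((-29, -13), (14, -30)) = 46.2385
d((-29, -13), (24, 7)) = 56.648
d((-29, -13), (-24, -11)) = 5.3852
d((-29, -13), (4, -17)) = 33.2415
d((-27, -7), (-5, -13)) = 22.8035
d((-27, -7), (-27, -9)) = 2.0 <-- minimum
d((-27, -7), (17, -5)) = 44.0454
d((-27, -7), (14, -30)) = 47.0106
d((-27, -7), (24, 7)) = 52.8867
d((-27, -7), (-24, -11)) = 5.0
d((-27, -7), (4, -17)) = 32.573
d((-5, -13), (-27, -9)) = 22.3607
d((-5, -13), (17, -5)) = 23.4094
d((-5, -13), (14, -30)) = 25.4951
d((-5, -13), (24, 7)) = 35.2278
d((-5, -13), (-24, -11)) = 19.105
d((-5, -13), (4, -17)) = 9.8489
d((-27, -9), (17, -5)) = 44.1814
d((-27, -9), (14, -30)) = 46.0652
d((-27, -9), (24, 7)) = 53.4509
d((-27, -9), (-24, -11)) = 3.6056
d((-27, -9), (4, -17)) = 32.0156
d((17, -5), (14, -30)) = 25.1794
d((17, -5), (24, 7)) = 13.8924
d((17, -5), (-24, -11)) = 41.4367
d((17, -5), (4, -17)) = 17.6918
d((14, -30), (24, 7)) = 38.3275
d((14, -30), (-24, -11)) = 42.4853
d((14, -30), (4, -17)) = 16.4012
d((24, 7), (-24, -11)) = 51.264
d((24, 7), (4, -17)) = 31.241
d((-24, -11), (4, -17)) = 28.6356

Closest pair: (-27, -7) and (-27, -9) with distance 2.0

The closest pair is (-27, -7) and (-27, -9) with Euclidean distance 2.0. For 10 points, brute-force pairwise comparison is shown above. For large n, the divide-and-conquer algorithm (sort by x, recurse on halves, check the dividing strip) achieves O(n log n).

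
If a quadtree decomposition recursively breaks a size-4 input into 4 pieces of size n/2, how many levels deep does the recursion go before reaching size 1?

For divide and conquer with division factor 2:

Problem sizes at each level:
Level 0: 4
Level 1: 2
Level 2: 1

The root is level 0 and the size-1 base case is level 2 (the tree spans levels 0 through 2, i.e. 3 levels counting the root), so the depth is the number of divisions: log_2(4) = 2

The recursion tree depth is log_2(4) = 2. At each level, the problem size is divided by 2, so it takes 2 divisions to reduce to a base case of size 1. The algorithm makes 4 recursive calls at each level.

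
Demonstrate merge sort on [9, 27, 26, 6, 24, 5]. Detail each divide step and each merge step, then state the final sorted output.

Merge sort trace:

Split: [9, 27, 26, 6, 24, 5] -> [9, 27, 26] and [6, 24, 5]
  Split: [9, 27, 26] -> [9] and [27, 26]
    Split: [27, 26] -> [27] and [26]
    Merge: [27] + [26] -> [26, 27]
  Merge: [9] + [26, 27] -> [9, 26, 27]
  Split: [6, 24, 5] -> [6] and [24, 5]
    Split: [24, 5] -> [24] and [5]
    Merge: [24] + [5] -> [5, 24]
  Merge: [6] + [5, 24] -> [5, 6, 24]
Merge: [9, 26, 27] + [5, 6, 24] -> [5, 6, 9, 24, 26, 27]

Final sorted array: [5, 6, 9, 24, 26, 27]

The merge sort proceeds by recursively splitting the array and merging sorted halves.
After all merges, the sorted array is [5, 6, 9, 24, 26, 27].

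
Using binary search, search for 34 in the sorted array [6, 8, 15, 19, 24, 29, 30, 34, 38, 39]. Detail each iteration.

Binary search for 34 in [6, 8, 15, 19, 24, 29, 30, 34, 38, 39]:

lo=0, hi=9, mid=4, arr[mid]=24 -> 24 < 34, search right half
lo=5, hi=9, mid=7, arr[mid]=34 -> Found target at index 7!

Binary search finds 34 at index 7 after 2 comparisons. The search repeatedly halves the search space by comparing with the middle element.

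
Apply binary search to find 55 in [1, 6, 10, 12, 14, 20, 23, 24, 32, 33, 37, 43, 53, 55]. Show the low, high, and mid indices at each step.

Binary search for 55 in [1, 6, 10, 12, 14, 20, 23, 24, 32, 33, 37, 43, 53, 55]:

lo=0, hi=13, mid=6, arr[mid]=23 -> 23 < 55, search right half
lo=7, hi=13, mid=10, arr[mid]=37 -> 37 < 55, search right half
lo=11, hi=13, mid=12, arr[mid]=53 -> 53 < 55, search right half
lo=13, hi=13, mid=13, arr[mid]=55 -> Found target at index 13!

Binary search finds 55 at index 13 after 4 comparisons. The search repeatedly halves the search space by comparing with the middle element.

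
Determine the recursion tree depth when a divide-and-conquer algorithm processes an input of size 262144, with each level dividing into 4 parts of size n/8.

For divide and conquer with division factor 8:

Problem sizes at each level:
Level 0: 262144
Level 1: 32768
Level 2: 4096
Level 3: 512
Level 4: 64
Level 5: 8
Level 6: 1

The root is level 0 and the size-1 base case is level 6 (the tree spans levels 0 through 6, i.e. 7 levels counting the root), so the depth is the number of divisions: log_8(262144) = 6

The recursion tree depth is log_8(262144) = 6. At each level, the problem size is divided by 8, so it takes 6 divisions to reduce to a base case of size 1. The algorithm makes 4 recursive calls at each level.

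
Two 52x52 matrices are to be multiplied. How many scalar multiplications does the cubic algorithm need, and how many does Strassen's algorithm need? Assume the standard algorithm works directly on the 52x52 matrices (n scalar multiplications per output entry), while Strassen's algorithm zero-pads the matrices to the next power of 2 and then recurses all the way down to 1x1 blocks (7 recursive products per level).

Matrix multiplication for 52x52 matrices:

Strassen's algorithm requires power-of-2 dimensions. Pad 52x52 to 64x64 (next power of 2).

Standard algorithm: 52^3 = 140608 multiplications
Strassen's algorithm: 7^(log2(64)) = 7^6 = 117649 multiplications
Savings: 140608 - 117649 = 22959 multiplications

Standard: 140608 multiplications (52^3). Strassen: 117649 multiplications (7^6, after padding to 64x64). Strassen reduces 8 recursive multiplications to 7 at each level.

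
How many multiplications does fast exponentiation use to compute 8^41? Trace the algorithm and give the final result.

Computing 8^41 by squaring (build up from 8^1; each line after the first costs one multiplication):

8^1 = 8
8^2 = (8^1)^2 = 8^2 = 64
8^4 = (8^2)^2 = 64^2 = 4096
8^5 = 8 * 8^4 = 8 * 4096 = 32768
8^10 = (8^5)^2 = 32768^2 = 1073741824
8^20 = (8^10)^2 = 1073741824^2 = 1152921504606846976
8^40 = (8^20)^2 = 1152921504606846976^2 = 1329227995784915872903807060280344576
8^41 = 8 * 8^40 = 8 * 1329227995784915872903807060280344576 = 10633823966279326983230456482242756608

Result: 10633823966279326983230456482242756608
Multiplications needed: 7 (7 lines after 8^1)

8^41 = 10633823966279326983230456482242756608. Using exponentiation by squaring, this requires 7 multiplications. The key idea: if the exponent is even, square the half-power; if odd, multiply by the base once.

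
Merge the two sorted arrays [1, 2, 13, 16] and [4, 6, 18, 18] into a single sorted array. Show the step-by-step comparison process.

Merging process:

Compare 1 vs 4: take 1 from left. Merged: [1]
Compare 2 vs 4: take 2 from left. Merged: [1, 2]
Compare 13 vs 4: take 4 from right. Merged: [1, 2, 4]
Compare 13 vs 6: take 6 from right. Merged: [1, 2, 4, 6]
Compare 13 vs 18: take 13 from left. Merged: [1, 2, 4, 6, 13]
Compare 16 vs 18: take 16 from left. Merged: [1, 2, 4, 6, 13, 16]
Append remaining from right: [18, 18]. Merged: [1, 2, 4, 6, 13, 16, 18, 18]

Final merged array: [1, 2, 4, 6, 13, 16, 18, 18]
Total comparisons: 6

The merged array is [1, 2, 4, 6, 13, 16, 18, 18], requiring 6 comparisons. The merge step runs in O(n) time where n is the total number of elements.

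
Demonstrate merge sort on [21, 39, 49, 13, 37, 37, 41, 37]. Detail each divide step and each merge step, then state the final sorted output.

Merge sort trace:

Split: [21, 39, 49, 13, 37, 37, 41, 37] -> [21, 39, 49, 13] and [37, 37, 41, 37]
  Split: [21, 39, 49, 13] -> [21, 39] and [49, 13]
    Split: [21, 39] -> [21] and [39]
    Merge: [21] + [39] -> [21, 39]
    Split: [49, 13] -> [49] and [13]
    Merge: [49] + [13] -> [13, 49]
  Merge: [21, 39] + [13, 49] -> [13, 21, 39, 49]
  Split: [37, 37, 41, 37] -> [37, 37] and [41, 37]
    Split: [37, 37] -> [37] and [37]
    Merge: [37] + [37] -> [37, 37]
    Split: [41, 37] -> [41] and [37]
    Merge: [41] + [37] -> [37, 41]
  Merge: [37, 37] + [37, 41] -> [37, 37, 37, 41]
Merge: [13, 21, 39, 49] + [37, 37, 37, 41] -> [13, 21, 37, 37, 37, 39, 41, 49]

Final sorted array: [13, 21, 37, 37, 37, 39, 41, 49]

The merge sort proceeds by recursively splitting the array and merging sorted halves.
After all merges, the sorted array is [13, 21, 37, 37, 37, 39, 41, 49].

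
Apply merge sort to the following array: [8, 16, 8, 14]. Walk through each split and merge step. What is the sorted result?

Merge sort trace:

Split: [8, 16, 8, 14] -> [8, 16] and [8, 14]
  Split: [8, 16] -> [8] and [16]
  Merge: [8] + [16] -> [8, 16]
  Split: [8, 14] -> [8] and [14]
  Merge: [8] + [14] -> [8, 14]
Merge: [8, 16] + [8, 14] -> [8, 8, 14, 16]

Final sorted array: [8, 8, 14, 16]

The merge sort proceeds by recursively splitting the array and merging sorted halves.
After all merges, the sorted array is [8, 8, 14, 16].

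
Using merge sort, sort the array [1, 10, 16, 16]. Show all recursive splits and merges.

Merge sort trace:

Split: [1, 10, 16, 16] -> [1, 10] and [16, 16]
  Split: [1, 10] -> [1] and [10]
  Merge: [1] + [10] -> [1, 10]
  Split: [16, 16] -> [16] and [16]
  Merge: [16] + [16] -> [16, 16]
Merge: [1, 10] + [16, 16] -> [1, 10, 16, 16]

Final sorted array: [1, 10, 16, 16]

The merge sort proceeds by recursively splitting the array and merging sorted halves.
After all merges, the sorted array is [1, 10, 16, 16].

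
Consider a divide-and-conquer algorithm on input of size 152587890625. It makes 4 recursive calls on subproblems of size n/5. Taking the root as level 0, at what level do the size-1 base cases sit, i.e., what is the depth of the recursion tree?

For divide and conquer with division factor 5:

Problem sizes at each level:
Level 0: 152587890625
Level 1: 30517578125
Level 2: 6103515625
Level 3: 1220703125
Level 4: 244140625
Level 5: 48828125
Level 6: 9765625
Level 7: 1953125
Level 8: 390625
Level 9: 78125
Level 10: 15625
Level 11: 3125
Level 12: 625
Level 13: 125
Level 14: 25
Level 15: 5
Level 16: 1

The root is level 0 and the size-1 base case is level 16 (the tree spans levels 0 through 16, i.e. 17 levels counting the root), so the depth is the number of divisions: log_5(152587890625) = 16

The recursion tree depth is log_5(152587890625) = 16. At each level, the problem size is divided by 5, so it takes 16 divisions to reduce to a base case of size 1. The algorithm makes 4 recursive calls at each level.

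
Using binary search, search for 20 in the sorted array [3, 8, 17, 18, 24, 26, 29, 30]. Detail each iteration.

Binary search for 20 in [3, 8, 17, 18, 24, 26, 29, 30]:

lo=0, hi=7, mid=3, arr[mid]=18 -> 18 < 20, search right half
lo=4, hi=7, mid=5, arr[mid]=26 -> 26 > 20, search left half
lo=4, hi=4, mid=4, arr[mid]=24 -> 24 > 20, search left half
lo=4 > hi=3, target 20 not found

Binary search determines that 20 is not in the array after 3 comparisons. The search space was exhausted without finding the target.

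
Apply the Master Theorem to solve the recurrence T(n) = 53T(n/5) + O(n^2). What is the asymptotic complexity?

Master Theorem for T(n) = 53T(n/5) + O(n^2):

a = 53, b = 5, c = 2
log_b(a) = log_5(53) = 2.4669

Case 1: c = 2 < log_5(53) = 2.4669
T(n) = O(n^(log_5 53))

For T(n) = 53T(n/5) + O(n^2): log_5(53) = 2.4669. This is Case 1 of the Master Theorem (c < log_b(a), work dominated by leaves), giving O(n^(log_5 53)).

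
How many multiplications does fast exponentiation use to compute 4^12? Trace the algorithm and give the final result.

Computing 4^12 by squaring (build up from 4^1; each line after the first costs one multiplication):

4^1 = 4
4^2 = (4^1)^2 = 4^2 = 16
4^3 = 4 * 4^2 = 4 * 16 = 64
4^6 = (4^3)^2 = 64^2 = 4096
4^12 = (4^6)^2 = 4096^2 = 16777216

Result: 16777216
Multiplications needed: 4 (4 lines after 4^1)

4^12 = 16777216. Using exponentiation by squaring, this requires 4 multiplications. The key idea: if the exponent is even, square the half-power; if odd, multiply by the base once.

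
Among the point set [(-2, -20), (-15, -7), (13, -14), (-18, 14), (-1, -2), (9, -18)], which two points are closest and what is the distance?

Computing all pairwise distances among 6 points:

d((-2, -20), (-15, -7)) = 18.3848
d((-2, -20), (13, -14)) = 16.1555
d((-2, -20), (-18, 14)) = 37.5766
d((-2, -20), (-1, -2)) = 18.0278
d((-2, -20), (9, -18)) = 11.1803
d((-15, -7), (13, -14)) = 28.8617
d((-15, -7), (-18, 14)) = 21.2132
d((-15, -7), (-1, -2)) = 14.8661
d((-15, -7), (9, -18)) = 26.4008
d((13, -14), (-18, 14)) = 41.7732
d((13, -14), (-1, -2)) = 18.4391
d((13, -14), (9, -18)) = 5.6569 <-- minimum
d((-18, 14), (-1, -2)) = 23.3452
d((-18, 14), (9, -18)) = 41.8688
d((-1, -2), (9, -18)) = 18.868

Closest pair: (13, -14) and (9, -18) with distance 5.6569

The closest pair is (13, -14) and (9, -18) with Euclidean distance 5.6569. For 6 points, brute-force pairwise comparison is shown above. For large n, the divide-and-conquer algorithm (sort by x, recurse on halves, check the dividing strip) achieves O(n log n).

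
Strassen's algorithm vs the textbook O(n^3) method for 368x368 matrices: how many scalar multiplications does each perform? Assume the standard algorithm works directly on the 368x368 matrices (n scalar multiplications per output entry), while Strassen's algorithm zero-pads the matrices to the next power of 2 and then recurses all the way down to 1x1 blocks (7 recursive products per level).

Matrix multiplication for 368x368 matrices:

Strassen's algorithm requires power-of-2 dimensions. Pad 368x368 to 512x512 (next power of 2).

Standard algorithm: 368^3 = 49836032 multiplications
Strassen's algorithm: 7^(log2(512)) = 7^9 = 40353607 multiplications
Savings: 49836032 - 40353607 = 9482425 multiplications

Standard: 49836032 multiplications (368^3). Strassen: 40353607 multiplications (7^9, after padding to 512x512). Strassen reduces 8 recursive multiplications to 7 at each level.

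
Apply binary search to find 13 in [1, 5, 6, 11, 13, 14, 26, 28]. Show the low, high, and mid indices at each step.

Binary search for 13 in [1, 5, 6, 11, 13, 14, 26, 28]:

lo=0, hi=7, mid=3, arr[mid]=11 -> 11 < 13, search right half
lo=4, hi=7, mid=5, arr[mid]=14 -> 14 > 13, search left half
lo=4, hi=4, mid=4, arr[mid]=13 -> Found target at index 4!

Binary search finds 13 at index 4 after 3 comparisons. The search repeatedly halves the search space by comparing with the middle element.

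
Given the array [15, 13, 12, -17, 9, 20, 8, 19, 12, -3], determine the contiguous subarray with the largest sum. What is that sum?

Using Kadane's algorithm on [15, 13, 12, -17, 9, 20, 8, 19, 12, -3]:

Scanning through the array:
Position 1 (value 13): max_ending_here = 28, max_so_far = 28
Position 2 (value 12): max_ending_here = 40, max_so_far = 40
Position 3 (value -17): max_ending_here = 23, max_so_far = 40
Position 4 (value 9): max_ending_here = 32, max_so_far = 40
Position 5 (value 20): max_ending_here = 52, max_so_far = 52
Position 6 (value 8): max_ending_here = 60, max_so_far = 60
Position 7 (value 19): max_ending_here = 79, max_so_far = 79
Position 8 (value 12): max_ending_here = 91, max_so_far = 91
Position 9 (value -3): max_ending_here = 88, max_so_far = 91

Maximum subarray: [15, 13, 12, -17, 9, 20, 8, 19, 12]
Maximum sum: 91

The maximum subarray is [15, 13, 12, -17, 9, 20, 8, 19, 12] with sum 91. This subarray runs from index 0 to index 8.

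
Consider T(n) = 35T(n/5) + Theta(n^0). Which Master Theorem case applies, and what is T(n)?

Master Theorem for T(n) = 35T(n/5) + O(n^0):

a = 35, b = 5, c = 0
log_b(a) = log_5(35) = 2.2091

Case 1: c = 0 < log_5(35) = 2.2091
T(n) = O(n^(log_5 35))

For T(n) = 35T(n/5) + O(n^0): log_5(35) = 2.2091. This is Case 1 of the Master Theorem (c < log_b(a), work dominated by leaves), giving O(n^(log_5 35)).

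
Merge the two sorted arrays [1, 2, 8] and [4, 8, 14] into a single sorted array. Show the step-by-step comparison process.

Merging process:

Compare 1 vs 4: take 1 from left. Merged: [1]
Compare 2 vs 4: take 2 from left. Merged: [1, 2]
Compare 8 vs 4: take 4 from right. Merged: [1, 2, 4]
Compare 8 vs 8: take 8 from left. Merged: [1, 2, 4, 8]
Append remaining from right: [8, 14]. Merged: [1, 2, 4, 8, 8, 14]

Final merged array: [1, 2, 4, 8, 8, 14]
Total comparisons: 4

The merged array is [1, 2, 4, 8, 8, 14], requiring 4 comparisons. The merge step runs in O(n) time where n is the total number of elements.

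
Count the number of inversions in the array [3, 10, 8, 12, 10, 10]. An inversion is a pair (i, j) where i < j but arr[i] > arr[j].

Finding inversions in [3, 10, 8, 12, 10, 10]:

(1, 2): arr[1]=10 > arr[2]=8
(3, 4): arr[3]=12 > arr[4]=10
(3, 5): arr[3]=12 > arr[5]=10

Total inversions: 3

The array has 3 inversion(s): (1,2), (3,4), (3,5). Each pair (i,j) satisfies i < j and arr[i] > arr[j].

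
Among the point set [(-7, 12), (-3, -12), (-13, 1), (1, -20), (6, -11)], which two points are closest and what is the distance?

Computing all pairwise distances among 5 points:

d((-7, 12), (-3, -12)) = 24.3311
d((-7, 12), (-13, 1)) = 12.53
d((-7, 12), (1, -20)) = 32.9848
d((-7, 12), (6, -11)) = 26.4197
d((-3, -12), (-13, 1)) = 16.4012
d((-3, -12), (1, -20)) = 8.9443 <-- minimum
d((-3, -12), (6, -11)) = 9.0554
d((-13, 1), (1, -20)) = 25.2389
d((-13, 1), (6, -11)) = 22.4722
d((1, -20), (6, -11)) = 10.2956

Closest pair: (-3, -12) and (1, -20) with distance 8.9443

The closest pair is (-3, -12) and (1, -20) with Euclidean distance 8.9443. For 5 points, brute-force pairwise comparison is shown above. For large n, the divide-and-conquer algorithm (sort by x, recurse on halves, check the dividing strip) achieves O(n log n).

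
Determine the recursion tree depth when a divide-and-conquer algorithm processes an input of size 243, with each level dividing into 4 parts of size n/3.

For divide and conquer with division factor 3:

Problem sizes at each level:
Level 0: 243
Level 1: 81
Level 2: 27
Level 3: 9
Level 4: 3
Level 5: 1

The root is level 0 and the size-1 base case is level 5 (the tree spans levels 0 through 5, i.e. 6 levels counting the root), so the depth is the number of divisions: log_3(243) = 5

The recursion tree depth is log_3(243) = 5. At each level, the problem size is divided by 3, so it takes 5 divisions to reduce to a base case of size 1. The algorithm makes 4 recursive calls at each level.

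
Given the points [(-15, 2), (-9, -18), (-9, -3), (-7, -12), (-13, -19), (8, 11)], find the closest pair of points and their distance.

Computing all pairwise distances among 6 points:

d((-15, 2), (-9, -18)) = 20.8806
d((-15, 2), (-9, -3)) = 7.8102
d((-15, 2), (-7, -12)) = 16.1245
d((-15, 2), (-13, -19)) = 21.095
d((-15, 2), (8, 11)) = 24.6982
d((-9, -18), (-9, -3)) = 15.0
d((-9, -18), (-7, -12)) = 6.3246
d((-9, -18), (-13, -19)) = 4.1231 <-- minimum
d((-9, -18), (8, 11)) = 33.6155
d((-9, -3), (-7, -12)) = 9.2195
d((-9, -3), (-13, -19)) = 16.4924
d((-9, -3), (8, 11)) = 22.0227
d((-7, -12), (-13, -19)) = 9.2195
d((-7, -12), (8, 11)) = 27.4591
d((-13, -19), (8, 11)) = 36.6197

Closest pair: (-9, -18) and (-13, -19) with distance 4.1231

The closest pair is (-9, -18) and (-13, -19) with Euclidean distance 4.1231. For 6 points, brute-force pairwise comparison is shown above. For large n, the divide-and-conquer algorithm (sort by x, recurse on halves, check the dividing strip) achieves O(n log n).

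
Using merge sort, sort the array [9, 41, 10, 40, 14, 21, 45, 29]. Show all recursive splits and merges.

Merge sort trace:

Split: [9, 41, 10, 40, 14, 21, 45, 29] -> [9, 41, 10, 40] and [14, 21, 45, 29]
  Split: [9, 41, 10, 40] -> [9, 41] and [10, 40]
    Split: [9, 41] -> [9] and [41]
    Merge: [9] + [41] -> [9, 41]
    Split: [10, 40] -> [10] and [40]
    Merge: [10] + [40] -> [10, 40]
  Merge: [9, 41] + [10, 40] -> [9, 10, 40, 41]
  Split: [14, 21, 45, 29] -> [14, 21] and [45, 29]
    Split: [14, 21] -> [14] and [21]
    Merge: [14] + [21] -> [14, 21]
    Split: [45, 29] -> [45] and [29]
    Merge: [45] + [29] -> [29, 45]
  Merge: [14, 21] + [29, 45] -> [14, 21, 29, 45]
Merge: [9, 10, 40, 41] + [14, 21, 29, 45] -> [9, 10, 14, 21, 29, 40, 41, 45]

Final sorted array: [9, 10, 14, 21, 29, 40, 41, 45]

The merge sort proceeds by recursively splitting the array and merging sorted halves.
After all merges, the sorted array is [9, 10, 14, 21, 29, 40, 41, 45].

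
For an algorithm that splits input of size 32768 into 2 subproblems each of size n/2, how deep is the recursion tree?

For divide and conquer with division factor 2:

Problem sizes at each level:
Level 0: 32768
Level 1: 16384
Level 2: 8192
Level 3: 4096
Level 4: 2048
Level 5: 1024
Level 6: 512
Level 7: 256
Level 8: 128
Level 9: 64
Level 10: 32
Level 11: 16
Level 12: 8
Level 13: 4
Level 14: 2
Level 15: 1

The root is level 0 and the size-1 base case is level 15 (the tree spans levels 0 through 15, i.e. 16 levels counting the root), so the depth is the number of divisions: log_2(32768) = 15

The recursion tree depth is log_2(32768) = 15. At each level, the problem size is divided by 2, so it takes 15 divisions to reduce to a base case of size 1. The algorithm makes 2 recursive calls at each level.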